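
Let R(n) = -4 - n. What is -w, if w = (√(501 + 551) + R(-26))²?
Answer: -1536 - 88*√263 ≈ -2963.1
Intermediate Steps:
w = (22 + 2*√263)² (w = (√(501 + 551) + (-4 - 1*(-26)))² = (√1052 + (-4 + 26))² = (2*√263 + 22)² = (22 + 2*√263)² ≈ 2963.1)
-w = -(1536 + 88*√263) = -1536 - 88*√263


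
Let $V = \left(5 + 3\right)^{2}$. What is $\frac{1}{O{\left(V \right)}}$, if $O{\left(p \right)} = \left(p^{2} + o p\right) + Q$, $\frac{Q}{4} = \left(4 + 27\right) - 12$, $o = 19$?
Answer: $\frac{1}{5388} \approx 0.0001856$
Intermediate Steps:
$Q = 76$ ($Q = 4 \left(\left(4 + 27\right) - 12\right) = 4 \left(31 - 12\right) = 4 \cdot 19 = 76$)
$V = 64$ ($V = 8^{2} = 64$)
$O{\left(p \right)} = 76 + p^{2} + 19 p$ ($O{\left(p \right)} = \left(p^{2} + 19 p\right) + 76 = 76 + p^{2} + 19 p$)
$\frac{1}{O{\left(V \right)}} = \frac{1}{76 + 64^{2} + 19 \cdot 64} = \frac{1}{76 + 4096 + 1216} = \frac{1}{5388}$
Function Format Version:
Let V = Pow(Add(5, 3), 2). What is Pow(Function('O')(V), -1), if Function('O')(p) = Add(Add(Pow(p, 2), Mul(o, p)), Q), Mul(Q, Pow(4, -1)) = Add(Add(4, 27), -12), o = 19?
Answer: Rational(1, 5388) ≈ 0.00018560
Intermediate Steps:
Q = 76 (Q = Mul(4, Add(Add(4, 27), -12)) = Mul(4, Add(31, -12)) = Mul(4, 19) = 76)
V = 64 (V = Pow(8, 2) = 64)
Function('O')(p) = Add(76, Pow(p, 2), Mul(19, p)) (Function('O')(p) = Add(Add(Pow(p, 2), Mul(19, p)), 76) = Add(76, Pow(p, 2), Mul(19, p)))
Pow(Function('O')(V), -1) = Pow(Add(76, Pow(64, 2), Mul(19, 64)), -1) = Pow(Add(76, 4096, 1216), -1) = Pow(5388, -1) = Rational(1, 5388)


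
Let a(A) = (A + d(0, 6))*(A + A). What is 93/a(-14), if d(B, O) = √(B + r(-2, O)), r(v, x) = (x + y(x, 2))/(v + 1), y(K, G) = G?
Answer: 31/136 + 31*I*√2/952 ≈ 0.22794 + 0.046051*I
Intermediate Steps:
r(v, x) = (2 + x)/(1 + v) (r(v, x) = (x + 2)/(v + 1) = (2 + x)/(1 + v))
d(B, O) = √(-2 + B - O) (d(B, O) = √(B + (2 + O)/(1 - 2)) = √(B + (2 + O)/(-1)) = √(B - (2 + O)) = √(B + (-2 - O)) = √(-2 + B - O))
a(A) = 2*A*(A + 2*I*√2) (a(A) = (A + √(-2 + 0 - 1*6))*(A + A) = (A + √(-2 + 0 - 6))*(2*A) = (A + √(-8))*(2*A) = (A + 2*I*√2)*(2*A) = 2*A*(A + 2*I*√2))
93/a(-14) = 93/((2*(-14)*(-14 + 2*I*√2))) = 93/(392 - 56*I*√2)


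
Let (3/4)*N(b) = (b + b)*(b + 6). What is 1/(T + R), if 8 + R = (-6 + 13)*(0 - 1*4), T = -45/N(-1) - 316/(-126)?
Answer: -504/15179 ≈ -0.033204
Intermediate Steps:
N(b) = 8*b*(6 + b)/3 (N(b) = 4*((b + b)*(b + 6))/3 = 4*((2*b)*(6 + b))/3 = 4*(2*b*(6 + b))/3 = 8*b*(6 + b)/3)
T = 2965/504 (T = -45*(-3/(8*(6 - 1))) - 316/(-126) = -45/((8/3)*(-1)*5) - 316*(-1/126) = -45/(-40/3) + 158/63 = -45*(-3/40) + 158/63 = 27/8 + 158/63 = 2965/504 ≈ 5.8829)
R = -36 (R = -8 + (-6 + 13)*(0 - 1*4) = -8 + 7*(0 - 4) = -8 + 7*(-4) = -8 - 28 = -36)
1/(T + R) = 1/(2965/504 - 36) = 1/(-15179/504) = -504/15179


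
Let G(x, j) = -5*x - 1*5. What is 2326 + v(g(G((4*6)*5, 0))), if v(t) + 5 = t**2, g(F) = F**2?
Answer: 133974302946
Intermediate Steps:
G(x, j) = -5 - 5*x (G(x, j) = -5*x - 5 = -5 - 5*x)
v(t) = -5 + t**2
2326 + v(g(G((4*6)*5, 0))) = 2326 + (-5 + ((-5 - 5*4*6*5)**2)**2) = 2326 + (-5 + ((-5 - 120*5)**2)**2) = 2326 + (-5 + ((-5 - 5*120)**2)**2) = 2326 + (-5 + ((-5 - 600)**2)**2) = 2326 + (-5 + ((-605)**2)**2) = 2326 + (-5 + 366025**2) = 2326 + (-5 + 133974300625) = 2326 + 133974300620 = 133974302946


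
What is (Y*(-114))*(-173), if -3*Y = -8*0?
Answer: 0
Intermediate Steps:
Y = 0 (Y = -(-8)*0/3 = -⅓*0 = 0)
(Y*(-114))*(-173) = (0*(-114))*(-173) = 0*(-173) = 0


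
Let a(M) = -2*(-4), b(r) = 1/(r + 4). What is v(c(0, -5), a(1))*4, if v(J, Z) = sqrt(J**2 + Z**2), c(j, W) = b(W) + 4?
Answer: 4*sqrt(73) ≈ 34.176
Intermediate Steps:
b(r) = 1/(4 + r)
a(M) = 8
c(j, W) = 4 + 1/(4 + W) (c(j, W) = 1/(4 + W) + 4 = 4 + 1/(4 + W))
v(c(0, -5), a(1))*4 = sqrt(((17 + 4*(-5))/(4 - 5))**2 + 8**2)*4 = sqrt(((17 - 20)/(-1))**2 + 64)*4 = sqrt((-1*(-3))**2 + 64)*4 = sqrt(3**2 + 64)*4 = sqrt(9 + 64)*4 = sqrt(73)*4 = 4*sqrt(73)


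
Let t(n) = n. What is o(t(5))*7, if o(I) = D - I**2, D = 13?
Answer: -84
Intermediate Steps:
o(I) = 13 - I**2
o(t(5))*7 = (13 - 1*5**2)*7 = (13 - 1*25)*7 = (13 - 25)*7 = -12*7 = -84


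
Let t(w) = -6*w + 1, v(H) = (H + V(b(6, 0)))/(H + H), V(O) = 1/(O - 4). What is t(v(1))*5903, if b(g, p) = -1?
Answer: -41321/5 ≈ -8264.2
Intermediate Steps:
V(O) = 1/(-4 + O)
v(H) = (-⅕ + H)/(2*H) (v(H) = (H + 1/(-4 - 1))/(H + H) = (H + 1/(-5))/((2*H)) = (H - ⅕)*(1/(2*H)) = (-⅕ + H)*(1/(2*H)) = (-⅕ + H)/(2*H))
t(w) = 1 - 6*w
t(v(1))*5903 = (1 - 3*(-1 + 5*1)/(5*1))*5903 = (1 - 3*(-1 + 5)/5)*5903 = (1 - 3*4/5)*5903 = (1 - 6*⅖)*5903 = (1 - 12/5)*5903 = -7/5*5903 = -41321/5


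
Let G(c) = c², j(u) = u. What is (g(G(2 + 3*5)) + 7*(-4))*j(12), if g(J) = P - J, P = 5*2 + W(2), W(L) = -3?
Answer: -3720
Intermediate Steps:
P = 7 (P = 5*2 - 3 = 10 - 3 = 7)
g(J) = 7 - J
(g(G(2 + 3*5)) + 7*(-4))*j(12) = ((7 - (2 + 3*5)²) + 7*(-4))*12 = ((7 - (2 + 15)²) - 28)*12 = ((7 - 1*17²) - 28)*12 = ((7 - 1*289) - 28)*12 = ((7 - 289) - 28)*12 = (-282 - 28)*12 = -310*12 = -3720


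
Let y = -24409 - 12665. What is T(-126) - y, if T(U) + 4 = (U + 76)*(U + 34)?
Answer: 41670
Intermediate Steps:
T(U) = -4 + (34 + U)*(76 + U) (T(U) = -4 + (U + 76)*(U + 34) = -4 + (76 + U)*(34 + U) = -4 + (34 + U)*(76 + U))
y = -37074
T(-126) - y = (2580 + (-126)**2 + 110*(-126)) - 1*(-37074) = (2580 + 15876 - 13860) + 37074 = 4596 + 37074 = 41670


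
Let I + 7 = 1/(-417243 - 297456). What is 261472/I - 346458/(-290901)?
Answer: -696923529352342/18658293173 ≈ -37352.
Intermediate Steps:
I = -5002894/714699 (I = -7 + 1/(-417243 - 297456) = -7 + 1/(-714699) = -7 - 1/714699 = -5002894/714699 ≈ -7.0000)
261472/I - 346458/(-290901) = 261472/(-5002894/714699) - 346458/(-290901) = 261472*(-714699/5002894) - 346458*(-1/290901) = -93436888464/2501447 + 115486/96967 = -696923529352342/18658293173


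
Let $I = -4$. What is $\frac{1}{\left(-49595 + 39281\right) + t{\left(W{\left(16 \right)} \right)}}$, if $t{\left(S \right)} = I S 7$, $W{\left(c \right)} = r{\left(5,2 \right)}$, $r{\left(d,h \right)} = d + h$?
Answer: $- \frac{1}{10510} \approx -9.5148 \cdot 10^{-5}$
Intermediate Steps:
$W{\left(c \right)} = 7$ ($W{\left(c \right)} = 5 + 2 = 7$)
$t{\left(S \right)} = - 28 S$ ($t{\left(S \right)} = - 4 S 7 = - 28 S$)
$\frac{1}{\left(-49595 + 39281\right) + t{\left(W{\left(16 \right)} \right)}} = \frac{1}{\left(-49595 + 39281\right) - 196} = \frac{1}{-10314 - 196} = \frac{1}{-10510} = - \frac{1}{10510}$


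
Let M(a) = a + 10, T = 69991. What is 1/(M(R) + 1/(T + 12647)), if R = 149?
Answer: 82638/13139443 ≈ 0.0062893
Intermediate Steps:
M(a) = 10 + a
1/(M(R) + 1/(T + 12647)) = 1/((10 + 149) + 1/(69991 + 12647)) = 1/(159 + 1/82638) = 1/(13139443/82638) = 82638/13139443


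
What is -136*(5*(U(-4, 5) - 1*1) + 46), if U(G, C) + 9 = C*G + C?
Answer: 10744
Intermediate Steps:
U(G, C) = -9 + C + C*G (U(G, C) = -9 + (C*G + C) = -9 + (C + C*G) = -9 + C + C*G)
-136*(5*(U(-4, 5) - 1*1) + 46) = -136*(5*((-9 + 5 + 5*(-4)) - 1*1) + 46) = -136*(5*((-9 + 5 - 20) - 1) + 46) = -136*(5*(-24 - 1) + 46) = -136*(5*(-25) + 46) = -136*(-125 + 46) = -136*(-79) = 10744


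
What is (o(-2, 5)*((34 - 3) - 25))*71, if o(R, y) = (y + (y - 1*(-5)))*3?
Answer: 19170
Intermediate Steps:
o(R, y) = 15 + 6*y (o(R, y) = (y + (y + 5))*3 = (y + (5 + y))*3 = (5 + 2*y)*3 = 15 + 6*y)
(o(-2, 5)*((34 - 3) - 25))*71 = ((15 + 6*5)*((34 - 3) - 25))*71 = ((15 + 30)*(31 - 25))*71 = (45*6)*71 = 270*71 = 19170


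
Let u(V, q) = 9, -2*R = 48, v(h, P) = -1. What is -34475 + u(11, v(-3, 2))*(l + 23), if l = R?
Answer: -34484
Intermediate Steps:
R = -24 (R = -½*48 = -24)
l = -24
-34475 + u(11, v(-3, 2))*(l + 23) = -34475 + 9*(-24 + 23) = -34475 + 9*(-1) = -34475 - 9 = -34484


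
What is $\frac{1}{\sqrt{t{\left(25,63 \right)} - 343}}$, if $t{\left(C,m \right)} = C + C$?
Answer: $- \frac{i \sqrt{293}}{293} \approx - 0.058421 i$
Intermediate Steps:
$t{\left(C,m \right)} = 2 C$
$\frac{1}{\sqrt{t{\left(25,63 \right)} - 343}} = \frac{1}{\sqrt{2 \cdot 25 - 343}} = \frac{1}{\sqrt{50 - 343}} = \frac{1}{\sqrt{-293}} = \frac{1}{i \sqrt{293}} = - \frac{i \sqrt{293}}{293}$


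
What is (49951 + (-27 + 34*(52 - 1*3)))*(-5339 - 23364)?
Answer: -1480787770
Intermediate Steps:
(49951 + (-27 + 34*(52 - 1*3)))*(-5339 - 23364) = (49951 + (-27 + 34*(52 - 3)))*(-28703) = (49951 + (-27 + 34*49))*(-28703) = (49951 + (-27 + 1666))*(-28703) = (49951 + 1639)*(-28703) = 51590*(-28703) = -1480787770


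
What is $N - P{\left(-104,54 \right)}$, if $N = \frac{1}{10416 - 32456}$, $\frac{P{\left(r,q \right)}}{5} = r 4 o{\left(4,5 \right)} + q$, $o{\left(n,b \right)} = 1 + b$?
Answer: $\frac{269108399}{22040} \approx 12210.0$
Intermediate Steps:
$P{\left(r,q \right)} = 5 q + 120 r$ ($P{\left(r,q \right)} = 5 \left(r 4 \left(1 + 5\right) + q\right) = 5 \left(4 r 6 + q\right) = 5 \left(24 r + q\right) = 5 \left(q + 24 r\right) = 5 q + 120 r$)
$N = - \frac{1}{22040}$ ($N = \frac{1}{-22040} = - \frac{1}{22040} \approx -4.5372 \cdot 10^{-5}$)
$N - P{\left(-104,54 \right)} = - \frac{1}{22040} - \left(5 \cdot 54 + 120 \left(-104\right)\right) = - \frac{1}{22040} - \left(270 - 12480\right) = - \frac{1}{22040} - -12210 = - \frac{1}{22040} + 12210 = \frac{269108399}{22040}$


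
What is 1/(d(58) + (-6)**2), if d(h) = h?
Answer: 1/94 ≈ 0.010638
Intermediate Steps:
1/(d(58) + (-6)**2) = 1/(58 + (-6)**2) = 1/(58 + 36) = 1/94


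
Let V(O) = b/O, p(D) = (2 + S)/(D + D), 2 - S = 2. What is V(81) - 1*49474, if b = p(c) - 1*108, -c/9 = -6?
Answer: -216405107/4374 ≈ -49475.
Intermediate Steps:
c = 54 (c = -9*(-6) = 54)
S = 0 (S = 2 - 1*2 = 2 - 2 = 0)
p(D) = 1/D (p(D) = (2 + 0)/(D + D) = 2/((2*D)) = 2*(1/(2*D)) = 1/D)
b = -5831/54 (b = 1/54 - 1*108 = 1/54 - 108 = -5831/54 ≈ -107.98)
V(O) = -5831/(54*O)
V(81) - 1*49474 = -5831/54/81 - 1*49474 = -5831/54*1/81 - 49474 = -5831/4374 - 49474 = -216405107/4374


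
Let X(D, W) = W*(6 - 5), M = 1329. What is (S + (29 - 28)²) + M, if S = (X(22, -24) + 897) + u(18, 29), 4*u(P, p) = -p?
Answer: 8783/4 ≈ 2195.8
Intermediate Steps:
u(P, p) = -p/4 (u(P, p) = (-p)/4 = -p/4)
X(D, W) = W (X(D, W) = W*1 = W)
S = 3463/4 (S = (-24 + 897) - ¼*29 = 873 - 29/4 = 3463/4 ≈ 865.75)
(S + (29 - 28)²) + M = (3463/4 + (29 - 28)²) + 1329 = (3463/4 + 1²) + 1329 = (3463/4 + 1) + 1329 = 3467/4 + 1329 = 8783/4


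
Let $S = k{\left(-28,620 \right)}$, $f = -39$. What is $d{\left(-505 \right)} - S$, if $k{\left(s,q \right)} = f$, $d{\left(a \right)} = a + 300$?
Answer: $-166$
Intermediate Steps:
$d{\left(a \right)} = 300 + a$
$k{\left(s,q \right)} = -39$
$S = -39$
$d{\left(-505 \right)} - S = \left(300 - 505\right) - -39 = -205 + 39 = -166$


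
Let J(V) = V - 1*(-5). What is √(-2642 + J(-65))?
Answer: I*√2702 ≈ 51.981*I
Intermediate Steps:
J(V) = 5 + V (J(V) = V + 5 = 5 + V)
√(-2642 + J(-65)) = √(-2642 + (5 - 65)) = √(-2642 - 60) = √(-2702) = I*√2702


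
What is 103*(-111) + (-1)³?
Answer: -11434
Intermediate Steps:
103*(-111) + (-1)³ = -11433 - 1 = -11434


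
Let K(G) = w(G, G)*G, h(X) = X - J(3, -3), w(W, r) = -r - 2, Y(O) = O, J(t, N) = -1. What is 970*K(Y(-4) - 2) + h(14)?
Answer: -23265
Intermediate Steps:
w(W, r) = -2 - r
h(X) = 1 + X (h(X) = X - 1*(-1) = X + 1 = 1 + X)
K(G) = G*(-2 - G) (K(G) = (-2 - G)*G = G*(-2 - G))
970*K(Y(-4) - 2) + h(14) = 970*(-(-4 - 2)*(2 + (-4 - 2))) + (1 + 14) = 970*(-1*(-6)*(2 - 6)) + 15 = 970*(-1*(-6)*(-4)) + 15 = 970*(-24) + 15 = -23280 + 15 = -23265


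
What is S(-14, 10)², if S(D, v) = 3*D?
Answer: 1764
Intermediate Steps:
S(-14, 10)² = (3*(-14))² = (-42)² = 1764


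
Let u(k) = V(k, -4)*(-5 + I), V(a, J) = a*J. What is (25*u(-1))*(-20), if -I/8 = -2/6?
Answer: 14000/3 ≈ 4666.7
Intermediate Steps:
I = 8/3 (I = -(-16)/6 = -8*(-1/3) = 8/3 ≈ 2.6667)
V(a, J) = J*a
u(k) = 28*k/3 (u(k) = (-4*k)*(-5 + 8/3) = -4*k*(-7/3) = 28*k/3)
(25*u(-1))*(-20) = (25*((28/3)*(-1)))*(-20) = (25*(-28/3))*(-20) = -700/3*(-20) = 14000/3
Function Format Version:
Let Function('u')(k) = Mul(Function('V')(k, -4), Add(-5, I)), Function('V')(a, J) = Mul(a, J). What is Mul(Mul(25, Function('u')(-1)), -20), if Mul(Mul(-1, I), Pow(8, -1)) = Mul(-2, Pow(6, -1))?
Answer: Rational(14000, 3) ≈ 4666.7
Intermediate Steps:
I = Rational(8, 3) (I = Mul(-8, Mul(-2, Pow(6, -1))) = Mul(-8, Mul(-2, Rational(1, 6))) = Mul(-8, Rational(-1, 3)) = Rational(8, 3) ≈ 2.6667)
Function('V')(a, J) = Mul(J, a)
Function('u')(k) = Mul(Rational(28, 3), k) (Function('u')(k) = Mul(Mul(-4, k), Add(-5, Rational(8, 3))) = Mul(Mul(-4, k), Rational(-7, 3)) = Mul(Rational(28, 3), k))
Mul(Mul(25, Function('u')(-1)), -20) = Mul(Mul(25, Mul(Rational(28, 3), -1)), -20) = Mul(Mul(25, Rational(-28, 3)), -20) = Mul(Rational(-700, 3), -20) = Rational(14000, 3)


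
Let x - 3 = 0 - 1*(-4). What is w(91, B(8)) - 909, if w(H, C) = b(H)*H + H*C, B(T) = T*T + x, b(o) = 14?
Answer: 6826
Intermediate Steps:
x = 7 (x = 3 + (0 - 1*(-4)) = 3 + (0 + 4) = 3 + 4 = 7)
B(T) = 7 + T**2 (B(T) = T*T + 7 = T**2 + 7 = 7 + T**2)
w(H, C) = 14*H + C*H (w(H, C) = 14*H + H*C = 14*H + C*H)
w(91, B(8)) - 909 = 91*(14 + (7 + 8**2)) - 909 = 91*(14 + (7 + 64)) - 909 = 91*(14 + 71) - 909 = 91*85 - 909 = 7735 - 909 = 6826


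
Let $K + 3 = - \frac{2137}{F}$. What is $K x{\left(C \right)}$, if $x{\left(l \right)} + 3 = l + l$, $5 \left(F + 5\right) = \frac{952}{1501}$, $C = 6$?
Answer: $\frac{47785398}{12191} \approx 3919.7$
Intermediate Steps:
$F = - \frac{36573}{7505}$ ($F = -5 + \frac{952 \cdot \frac{1}{1501}}{5} = -5 + \frac{1}{5} \cdot \frac{952}{1501} = -5 + \frac{952}{7505} = - \frac{36573}{7505} \approx -4.8732$)
$x{\left(l \right)} = -3 + 2 l$ ($x{\left(l \right)} = -3 + \left(l + l\right) = -3 + 2 l$)
$K = \frac{15928466}{36573}$ ($K = -3 - \frac{2137}{- \frac{36573}{7505}} = -3 - - \frac{16038185}{36573} = -3 + \frac{16038185}{36573} = \frac{15928466}{36573} \approx 435.53$)
$K x{\left(C \right)} = \frac{15928466 \left(-3 + 2 \cdot 6\right)}{36573} = \frac{15928466 \left(-3 + 12\right)}{36573} = \frac{15928466}{36573} \cdot 9 = \frac{47785398}{12191}$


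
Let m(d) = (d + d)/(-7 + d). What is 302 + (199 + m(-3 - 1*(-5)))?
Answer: 2501/5 ≈ 500.20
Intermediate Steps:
m(d) = 2*d/(-7 + d) (m(d) = (2*d)/(-7 + d) = 2*d/(-7 + d))
302 + (199 + m(-3 - 1*(-5))) = 302 + (199 + 2*(-3 - 1*(-5))/(-7 + (-3 - 1*(-5)))) = 302 + (199 + 2*(-3 + 5)/(-7 + (-3 + 5))) = 302 + (199 + 2*2/(-7 + 2)) = 302 + (199 + 2*2/(-5)) = 302 + (199 + 2*2*(-1/5)) = 302 + (199 - 4/5) = 302 + 991/5 = 2501/5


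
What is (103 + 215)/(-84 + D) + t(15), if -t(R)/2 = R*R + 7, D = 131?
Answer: -21490/47 ≈ -457.23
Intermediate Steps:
t(R) = -14 - 2*R**2 (t(R) = -2*(R*R + 7) = -2*(R**2 + 7) = -2*(7 + R**2) = -14 - 2*R**2)
(103 + 215)/(-84 + D) + t(15) = (103 + 215)/(-84 + 131) + (-14 - 2*15**2) = 318/47 + (-14 - 2*225) = 318*(1/47) + (-14 - 450) = 318/47 - 464 = -21490/47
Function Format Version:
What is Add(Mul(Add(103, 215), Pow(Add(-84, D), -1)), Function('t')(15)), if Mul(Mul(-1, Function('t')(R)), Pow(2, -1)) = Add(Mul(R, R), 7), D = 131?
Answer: Rational(-21490, 47) ≈ -457.23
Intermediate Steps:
Function('t')(R) = Add(-14, Mul(-2, Pow(R, 2))) (Function('t')(R) = Mul(-2, Add(Mul(R, R), 7)) = Mul(-2, Add(Pow(R, 2), 7)) = Mul(-2, Add(7, Pow(R, 2))) = Add(-14, Mul(-2, Pow(R, 2))))
Add(Mul(Add(103, 215), Pow(Add(-84, D), -1)), Function('t')(15)) = Add(Mul(Add(103, 215), Pow(Add(-84, 131), -1)), Add(-14, Mul(-2, Pow(15, 2)))) = Add(Mul(318, Pow(47, -1)), Add(-14, Mul(-2, 225))) = Add(Mul(318, Rational(1, 47)), Add(-14, -450)) = Add(Rational(318, 47), -464) = Rational(-21490, 47)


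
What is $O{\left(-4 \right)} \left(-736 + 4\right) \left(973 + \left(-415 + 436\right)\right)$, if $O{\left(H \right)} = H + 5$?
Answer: $-727608$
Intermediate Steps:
$O{\left(H \right)} = 5 + H$
$O{\left(-4 \right)} \left(-736 + 4\right) \left(973 + \left(-415 + 436\right)\right) = \left(5 - 4\right) \left(-736 + 4\right) \left(973 + \left(-415 + 436\right)\right) = 1 \left(- 732 \left(973 + 21\right)\right) = 1 \left(\left(-732\right) 994\right) = 1 \left(-727608\right) = -727608$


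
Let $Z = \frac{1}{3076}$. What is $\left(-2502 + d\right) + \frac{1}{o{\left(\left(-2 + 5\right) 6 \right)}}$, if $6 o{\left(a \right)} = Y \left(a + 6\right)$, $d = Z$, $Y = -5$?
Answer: $- \frac{9620381}{3845} \approx -2502.1$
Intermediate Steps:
$Z = \frac{1}{3076} \approx 0.0003251$
$d = \frac{1}{3076} \approx 0.0003251$
$o{\left(a \right)} = -5 - \frac{5 a}{6}$ ($o{\left(a \right)} = \frac{\left(-5\right) \left(a + 6\right)}{6} = \frac{\left(-5\right) \left(6 + a\right)}{6} = \frac{-30 - 5 a}{6} = -5 - \frac{5 a}{6}$)
$\left(-2502 + d\right) + \frac{1}{o{\left(\left(-2 + 5\right) 6 \right)}} = \left(-2502 + \frac{1}{3076}\right) + \frac{1}{-5 - \frac{5 \left(-2 + 5\right) 6}{6}} = - \frac{7696151}{3076} + \frac{1}{-5 - \frac{5 \cdot 3 \cdot 6}{6}} = - \frac{7696151}{3076} + \frac{1}{-5 - 15} = - \frac{7696151}{3076} + \frac{1}{-20} = - \frac{7696151}{3076} - \frac{1}{20} = - \frac{9620381}{3845}$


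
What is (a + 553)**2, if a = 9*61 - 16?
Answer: 1179396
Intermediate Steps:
a = 533 (a = 549 - 16 = 533)
(a + 553)**2 = (533 + 553)**2 = 1086**2 = 1179396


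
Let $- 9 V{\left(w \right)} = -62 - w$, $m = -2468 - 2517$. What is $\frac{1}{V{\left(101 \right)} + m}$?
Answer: $- \frac{9}{44702} \approx -0.00020133$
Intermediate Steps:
$m = -4985$
$V{\left(w \right)} = \frac{62}{9} + \frac{w}{9}$ ($V{\left(w \right)} = - \frac{-62 - w}{9} = \frac{62}{9} + \frac{w}{9}$)
$\frac{1}{V{\left(101 \right)} + m} = \frac{1}{\left(\frac{62}{9} + \frac{1}{9} \cdot 101\right) - 4985} = \frac{1}{\left(\frac{62}{9} + \frac{101}{9}\right) - 4985} = \frac{1}{\frac{163}{9} - 4985} = \frac{1}{- \frac{44702}{9}} = - \frac{9}{44702}$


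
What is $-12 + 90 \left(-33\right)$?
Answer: $-2982$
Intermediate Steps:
$-12 + 90 \left(-33\right) = -12 - 2970 = -2982$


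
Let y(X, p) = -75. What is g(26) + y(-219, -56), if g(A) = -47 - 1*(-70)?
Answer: -52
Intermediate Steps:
g(A) = 23 (g(A) = -47 + 70 = 23)
g(26) + y(-219, -56) = 23 - 75 = -52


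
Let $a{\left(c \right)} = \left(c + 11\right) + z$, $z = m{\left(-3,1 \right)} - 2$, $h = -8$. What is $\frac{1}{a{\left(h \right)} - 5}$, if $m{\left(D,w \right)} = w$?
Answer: $- \frac{1}{3} \approx -0.33333$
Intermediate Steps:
$z = -1$ ($z = 1 - 2 = -1$)
$a{\left(c \right)} = 10 + c$ ($a{\left(c \right)} = \left(c + 11\right) - 1 = \left(11 + c\right) - 1 = 10 + c$)
$\frac{1}{a{\left(h \right)} - 5} = \frac{1}{\left(10 - 8\right) - 5} = \frac{1}{2 - 5} = \frac{1}{-3} = - \frac{1}{3}$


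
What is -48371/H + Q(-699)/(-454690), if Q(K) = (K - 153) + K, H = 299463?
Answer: -21529342877/136162831470 ≈ -0.15811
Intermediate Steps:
Q(K) = -153 + 2*K (Q(K) = (-153 + K) + K = -153 + 2*K)
-48371/H + Q(-699)/(-454690) = -48371/299463 + (-153 + 2*(-699))/(-454690) = -48371*1/299463 + (-153 - 1398)*(-1/454690) = -48371/299463 - 1551*(-1/454690) = -48371/299463 + 1551/454690 = -21529342877/136162831470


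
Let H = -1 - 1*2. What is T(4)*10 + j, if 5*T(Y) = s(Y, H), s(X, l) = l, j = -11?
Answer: -17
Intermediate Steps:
H = -3 (H = -1 - 2 = -3)
T(Y) = -3/5 (T(Y) = (1/5)*(-3) = -3/5)
T(4)*10 + j = -3/5*10 - 11 = -6 - 11 = -17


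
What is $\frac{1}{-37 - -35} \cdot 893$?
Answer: $- \frac{893}{2} \approx -446.5$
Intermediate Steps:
$\frac{1}{-37 - -35} \cdot 893 = \frac{1}{-37 + 35} \cdot 893 = \frac{1}{-2} \cdot 893 = \left(- \frac{1}{2}\right) 893 = - \frac{893}{2}$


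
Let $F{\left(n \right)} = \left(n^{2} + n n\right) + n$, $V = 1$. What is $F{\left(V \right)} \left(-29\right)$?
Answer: $-87$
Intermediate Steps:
$F{\left(n \right)} = n + 2 n^{2}$ ($F{\left(n \right)} = \left(n^{2} + n^{2}\right) + n = 2 n^{2} + n = n + 2 n^{2}$)
$F{\left(V \right)} \left(-29\right) = 1 \left(1 + 2 \cdot 1\right) \left(-29\right) = 1 \left(1 + 2\right) \left(-29\right) = 1 \cdot 3 \left(-29\right) = 3 \left(-29\right) = -87$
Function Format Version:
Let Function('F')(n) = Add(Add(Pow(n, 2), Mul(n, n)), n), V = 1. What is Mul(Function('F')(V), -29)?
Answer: -87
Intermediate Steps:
Function('F')(n) = Add(n, Mul(2, Pow(n, 2))) (Function('F')(n) = Add(Add(Pow(n, 2), Pow(n, 2)), n) = Add(Mul(2, Pow(n, 2)), n) = Add(n, Mul(2, Pow(n, 2))))
Mul(Function('F')(V), -29) = Mul(Mul(1, Add(1, Mul(2, 1))), -29) = Mul(Mul(1, Add(1, 2)), -29) = Mul(Mul(1, 3), -29) = Mul(3, -29) = -87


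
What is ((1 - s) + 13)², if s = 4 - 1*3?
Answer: 169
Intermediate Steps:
s = 1 (s = 4 - 3 = 1)
((1 - s) + 13)² = ((1 - 1*1) + 13)² = ((1 - 1) + 13)² = (0 + 13)² = 13² = 169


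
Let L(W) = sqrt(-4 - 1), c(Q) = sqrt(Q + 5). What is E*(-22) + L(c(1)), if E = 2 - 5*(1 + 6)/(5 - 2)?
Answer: 638/3 + I*sqrt(5) ≈ 212.67 + 2.2361*I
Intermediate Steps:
c(Q) = sqrt(5 + Q)
L(W) = I*sqrt(5) (L(W) = sqrt(-5) = I*sqrt(5))
E = -29/3 (E = 2 - 35/3 = -29/3 ≈ -9.6667)
E*(-22) + L(c(1)) = -29/3*(-22) + I*sqrt(5) = 638/3 + I*sqrt(5)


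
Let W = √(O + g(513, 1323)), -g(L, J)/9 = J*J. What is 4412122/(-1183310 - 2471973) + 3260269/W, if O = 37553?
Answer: -4412122/3655283 - 3260269*I*√982213/3928852 ≈ -1.2071 - 822.41*I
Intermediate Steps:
g(L, J) = -9*J² (g(L, J) = -9*J*J = -9*J²)
W = 4*I*√982213 (W = √(37553 - 9*1323²) = √(37553 - 9*1750329) = √(37553 - 15752961) = √(-15715408) = 4*I*√982213 ≈ 3964.3*I)
4412122/(-1183310 - 2471973) + 3260269/W = 4412122/(-1183310 - 2471973) + 3260269/((4*I*√982213)) = 4412122/(-3655283) + 3260269*(-I*√982213/3928852) = 4412122*(-1/3655283) - 3260269*I*√982213/3928852 = -4412122/3655283 - 3260269*I*√982213/3928852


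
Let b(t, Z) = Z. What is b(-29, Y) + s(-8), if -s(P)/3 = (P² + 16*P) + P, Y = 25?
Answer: 241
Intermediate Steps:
s(P) = -51*P - 3*P² (s(P) = -3*((P² + 16*P) + P) = -3*(P² + 17*P) = -51*P - 3*P²)
b(-29, Y) + s(-8) = 25 - 3*(-8)*(17 - 8) = 25 - 3*(-8)*9 = 25 + 216 = 241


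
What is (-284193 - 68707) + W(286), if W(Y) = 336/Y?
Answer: -50464532/143 ≈ -3.5290e+5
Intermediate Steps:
(-284193 - 68707) + W(286) = (-284193 - 68707) + 336/286 = -352900 + 336*(1/286) = -352900 + 168/143 = -50464532/143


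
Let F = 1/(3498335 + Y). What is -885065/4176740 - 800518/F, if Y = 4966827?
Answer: -5660747879584799781/835348 ≈ -6.7765e+12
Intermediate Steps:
F = 1/8465162 (F = 1/(3498335 + 4966827) = 1/8465162 ≈ 1.1813e-7)
-885065/4176740 - 800518/F = -885065/4176740 - 800518/1/8465162 = -885065*1/4176740 - 800518*8465162 = -177013/835348 - 6776514553916 = -5660747879584799781/835348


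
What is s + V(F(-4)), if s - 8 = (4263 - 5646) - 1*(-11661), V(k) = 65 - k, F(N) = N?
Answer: 10355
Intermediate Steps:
s = 10286 (s = 8 + ((4263 - 5646) - 1*(-11661)) = 8 + (-1383 + 11661) = 8 + 10278 = 10286)
s + V(F(-4)) = 10286 + (65 - 1*(-4)) = 10286 + (65 + 4) = 10286 + 69 = 10355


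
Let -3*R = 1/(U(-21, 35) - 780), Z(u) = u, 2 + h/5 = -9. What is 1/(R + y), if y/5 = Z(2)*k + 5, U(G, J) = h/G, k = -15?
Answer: -16325/2040618 ≈ -0.0080000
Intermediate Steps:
h = -55 (h = -10 + 5*(-9) = -10 - 45 = -55)
U(G, J) = -55/G
R = 7/16325 (R = -1/(3*(-55/(-21) - 780)) = -1/(3*(-55*(-1/21) - 780)) = -1/(3*(55/21 - 780)) = -1/(3*(-16325/21)) = -1/3*(-21/16325) = 7/16325 ≈ 0.00042879)
y = -125 (y = 5*(2*(-15) + 5) = 5*(-30 + 5) = 5*(-25) = -125)
1/(R + y) = 1/(7/16325 - 125) = 1/(-2040618/16325) = -16325/2040618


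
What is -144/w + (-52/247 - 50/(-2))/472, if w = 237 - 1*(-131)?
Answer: -69879/206264 ≈ -0.33878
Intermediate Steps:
w = 368 (w = 237 + 131 = 368)
-144/w + (-52/247 - 50/(-2))/472 = -144/368 + (-52/247 - 50/(-2))/472 = -144*1/368 + (-52*1/247 - 50*(-½))*(1/472) = -9/23 + (-4/19 + 25)*(1/472) = -9/23 + (471/19)*(1/472) = -9/23 + 471/8968 = -69879/206264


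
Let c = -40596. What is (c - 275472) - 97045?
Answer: -413113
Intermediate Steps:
(c - 275472) - 97045 = (-40596 - 275472) - 97045 = -316068 - 97045 = -413113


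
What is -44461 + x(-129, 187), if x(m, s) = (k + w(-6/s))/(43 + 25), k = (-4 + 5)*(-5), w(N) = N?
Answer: -565367017/12716 ≈ -44461.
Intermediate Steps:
k = -5 (k = 1*(-5) = -5)
x(m, s) = -5/68 - 3/(34*s) (x(m, s) = (-5 - 6/s)/(43 + 25) = (-5 - 6/s)/68 = (-5 - 6/s)*(1/68) = -5/68 - 3/(34*s))
-44461 + x(-129, 187) = -44461 + (1/68)*(-6 - 5*187)/187 = -44461 + (1/68)*(1/187)*(-6 - 935) = -44461 + (1/68)*(1/187)*(-941) = -44461 - 941/12716 = -565367017/12716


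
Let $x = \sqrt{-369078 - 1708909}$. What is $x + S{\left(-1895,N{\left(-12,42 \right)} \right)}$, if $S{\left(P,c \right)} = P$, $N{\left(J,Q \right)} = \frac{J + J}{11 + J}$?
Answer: $-1895 + i \sqrt{2077987} \approx -1895.0 + 1441.5 i$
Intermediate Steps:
$N{\left(J,Q \right)} = \frac{2 J}{11 + J}$
$x = i \sqrt{2077987}$ ($x = \sqrt{-2077987} = i \sqrt{2077987} \approx 1441.5 i$)
$x + S{\left(-1895,N{\left(-12,42 \right)} \right)} = i \sqrt{2077987} - 1895 = -1895 + i \sqrt{2077987}$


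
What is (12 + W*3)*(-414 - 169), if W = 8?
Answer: -20988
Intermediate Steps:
(12 + W*3)*(-414 - 169) = (12 + 8*3)*(-414 - 169) = (12 + 24)*(-583) = 36*(-583) = -20988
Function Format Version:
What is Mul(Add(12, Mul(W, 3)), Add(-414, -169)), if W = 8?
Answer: -20988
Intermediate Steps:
Mul(Add(12, Mul(W, 3)), Add(-414, -169)) = Mul(Add(12, Mul(8, 3)), Add(-414, -169)) = Mul(Add(12, 24), -583) = Mul(36, -583) = -20988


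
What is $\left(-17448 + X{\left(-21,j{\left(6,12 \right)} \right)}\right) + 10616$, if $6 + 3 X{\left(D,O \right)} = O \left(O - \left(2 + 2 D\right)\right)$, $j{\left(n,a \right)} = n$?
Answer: $-6742$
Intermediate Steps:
$X{\left(D,O \right)} = -2 + \frac{O \left(-2 + O - 2 D\right)}{3}$ ($X{\left(D,O \right)} = -2 + \frac{O \left(O - \left(2 + 2 D\right)\right)}{3} = -2 + \frac{O \left(-2 + O - 2 D\right)}{3}$)
$\left(-17448 + X{\left(-21,j{\left(6,12 \right)} \right)}\right) + 10616 = \left(-17448 - \left(6 - 84 - 12\right)\right) + 10616 = \left(-17448 + \left(-2 - 4 + \frac{1}{3} \cdot 36 + 84\right)\right) + 10616 = \left(-17448 + \left(-2 - 4 + 12 + 84\right)\right) + 10616 = \left(-17448 + 90\right) + 10616 = -17358 + 10616 = -6742$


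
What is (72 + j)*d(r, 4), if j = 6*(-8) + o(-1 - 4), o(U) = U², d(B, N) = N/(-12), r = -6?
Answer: -49/3 ≈ -16.333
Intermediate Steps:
d(B, N) = -N/12 (d(B, N) = N*(-1/12) = -N/12)
j = -23 (j = 6*(-8) + (-1 - 4)² = -48 + (-5)² = -48 + 25 = -23)
(72 + j)*d(r, 4) = (72 - 23)*(-1/12*4) = 49*(-⅓) = -49/3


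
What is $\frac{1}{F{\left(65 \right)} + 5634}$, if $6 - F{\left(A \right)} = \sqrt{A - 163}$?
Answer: $\frac{2820}{15904849} + \frac{7 i \sqrt{2}}{31809698} \approx 0.0001773 + 3.1121 \cdot 10^{-7} i$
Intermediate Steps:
$F{\left(A \right)} = 6 - \sqrt{-163 + A}$ ($F{\left(A \right)} = 6 - \sqrt{A - 163} = 6 - \sqrt{-163 + A}$)
$\frac{1}{F{\left(65 \right)} + 5634} = \frac{1}{\left(6 - \sqrt{-163 + 65}\right) + 5634} = \frac{1}{\left(6 - \sqrt{-98}\right) + 5634} = \frac{1}{\left(6 - 7 i \sqrt{2}\right) + 5634} = \frac{1}{5640 - 7 i \sqrt{2}}$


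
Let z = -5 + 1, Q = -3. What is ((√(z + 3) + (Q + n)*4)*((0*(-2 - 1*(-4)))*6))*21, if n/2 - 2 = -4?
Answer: 0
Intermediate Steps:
n = -4 (n = 4 + 2*(-4) = 4 - 8 = -4)
z = -4
((√(z + 3) + (Q + n)*4)*((0*(-2 - 1*(-4)))*6))*21 = ((√(-4 + 3) + (-3 - 4)*4)*((0*(-2 - 1*(-4)))*6))*21 = ((√(-1) - 7*4)*((0*(-2 + 4))*6))*21 = ((I - 28)*((0*2)*6))*21 = ((-28 + I)*(0*6))*21 = ((-28 + I)*0)*21 = 0*21 = 0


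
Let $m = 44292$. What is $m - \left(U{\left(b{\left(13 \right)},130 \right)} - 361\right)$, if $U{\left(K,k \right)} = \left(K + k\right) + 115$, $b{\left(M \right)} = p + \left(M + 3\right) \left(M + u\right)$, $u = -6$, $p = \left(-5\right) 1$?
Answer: $44301$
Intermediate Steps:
$p = -5$
$b{\left(M \right)} = -5 + \left(-6 + M\right) \left(3 + M\right)$ ($b{\left(M \right)} = -5 + \left(M + 3\right) \left(M - 6\right) = -5 + \left(3 + M\right) \left(-6 + M\right) = -5 + \left(-6 + M\right) \left(3 + M\right)$)
$U{\left(K,k \right)} = 115 + K + k$
$m - \left(U{\left(b{\left(13 \right)},130 \right)} - 361\right) = 44292 - \left(\left(115 - \left(62 - 169\right) + 130\right) - 361\right) = 44292 - \left(\left(115 - -107 + 130\right) - 361\right) = 44292 - \left(\left(115 + 107 + 130\right) - 361\right) = 44292 - \left(352 - 361\right) = 44292 - -9 = 44292 + 9 = 44301$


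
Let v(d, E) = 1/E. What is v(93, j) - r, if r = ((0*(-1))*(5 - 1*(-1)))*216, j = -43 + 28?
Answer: -1/15 ≈ -0.066667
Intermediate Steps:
j = -15
r = 0 (r = (0*(5 + 1))*216 = (0*6)*216 = 0*216 = 0)
v(93, j) - r = 1/(-15) - 1*0 = -1/15 + 0 = -1/15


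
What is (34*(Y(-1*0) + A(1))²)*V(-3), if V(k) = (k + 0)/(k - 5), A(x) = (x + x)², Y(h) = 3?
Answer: 2499/4 ≈ 624.75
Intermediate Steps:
A(x) = 4*x² (A(x) = (2*x)² = 4*x²)
V(k) = k/(-5 + k)
(34*(Y(-1*0) + A(1))²)*V(-3) = (34*(3 + 4*1²)²)*(-3/(-5 - 3)) = (34*(3 + 4*1)²)*(-3/(-8)) = (34*(3 + 4)²)*(-3*(-⅛)) = (34*7²)*(3/8) = (34*49)*(3/8) = 1666*(3/8) = 2499/4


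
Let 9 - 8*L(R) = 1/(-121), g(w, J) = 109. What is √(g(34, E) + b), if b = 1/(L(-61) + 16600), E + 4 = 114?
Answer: √7037081074593105/8034945 ≈ 10.440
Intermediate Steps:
E = 110 (E = -4 + 114 = 110)
L(R) = 545/484 (L(R) = 9/8 - ⅛/(-121) = 9/8 - ⅛*(-1/121) = 9/8 + 1/968 = 545/484)
b = 484/8034945 (b = 1/(545/484 + 16600) = 1/(8034945/484) = 484/8034945 ≈ 6.0237e-5)
√(g(34, E) + b) = √(109 + 484/8034945) = √(875809489/8034945) = √7037081074593105/8034945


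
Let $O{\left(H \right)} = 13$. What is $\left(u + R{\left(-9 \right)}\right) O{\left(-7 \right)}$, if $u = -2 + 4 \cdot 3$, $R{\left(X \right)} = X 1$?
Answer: $13$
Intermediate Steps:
$R{\left(X \right)} = X$
$u = 10$ ($u = -2 + 12 = 10$)
$\left(u + R{\left(-9 \right)}\right) O{\left(-7 \right)} = \left(10 - 9\right) 13 = 1 \cdot 13 = 13$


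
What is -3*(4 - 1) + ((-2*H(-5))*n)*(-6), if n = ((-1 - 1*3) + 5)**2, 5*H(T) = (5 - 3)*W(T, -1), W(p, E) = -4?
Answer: -141/5 ≈ -28.200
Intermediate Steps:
H(T) = -8/5 (H(T) = ((5 - 3)*(-4))/5 = (2*(-4))/5 = (1/5)*(-8) = -8/5)
n = 1 (n = ((-1 - 3) + 5)**2 = (-4 + 5)**2 = 1**2 = 1)
-3*(4 - 1) + ((-2*H(-5))*n)*(-6) = -3*(4 - 1) + (-2*(-8/5)*1)*(-6) = -3*3 + ((16/5)*1)*(-6) = -9 + (16/5)*(-6) = -9 - 96/5 = -141/5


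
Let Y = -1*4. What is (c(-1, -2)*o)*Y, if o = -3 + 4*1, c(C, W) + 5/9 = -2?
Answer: 92/9 ≈ 10.222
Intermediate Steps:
c(C, W) = -23/9 (c(C, W) = -5/9 - 2 = -23/9)
Y = -4
o = 1 (o = -3 + 4 = 1)
(c(-1, -2)*o)*Y = -23/9*1*(-4) = -23/9*(-4) = 92/9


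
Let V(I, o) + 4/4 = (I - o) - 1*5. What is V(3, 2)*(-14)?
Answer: 70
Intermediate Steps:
V(I, o) = -6 + I - o (V(I, o) = -1 + ((I - o) - 1*5) = -1 + ((I - o) - 5) = -1 + (-5 + I - o) = -6 + I - o)
V(3, 2)*(-14) = (-6 + 3 - 1*2)*(-14) = (-6 + 3 - 2)*(-14) = -5*(-14) = 70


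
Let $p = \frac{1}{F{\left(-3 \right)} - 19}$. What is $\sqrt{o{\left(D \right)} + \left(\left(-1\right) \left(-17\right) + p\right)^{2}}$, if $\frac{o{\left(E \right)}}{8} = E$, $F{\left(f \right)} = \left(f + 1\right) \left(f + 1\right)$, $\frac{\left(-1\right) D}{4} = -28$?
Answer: $\frac{2 \sqrt{66529}}{15} \approx 34.391$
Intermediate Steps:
$D = 112$ ($D = \left(-4\right) \left(-28\right) = 112$)
$F{\left(f \right)} = \left(1 + f\right)^{2}$ ($F{\left(f \right)} = \left(1 + f\right) \left(1 + f\right) = \left(1 + f\right)^{2}$)
$o{\left(E \right)} = 8 E$
$p = - \frac{1}{15}$ ($p = \frac{1}{\left(1 - 3\right)^{2} - 19} = \frac{1}{\left(-2\right)^{2} - 19} = \frac{1}{4 - 19} = \frac{1}{-15} = - \frac{1}{15} \approx -0.066667$)
$\sqrt{o{\left(D \right)} + \left(\left(-1\right) \left(-17\right) + p\right)^{2}} = \sqrt{8 \cdot 112 + \left(\left(-1\right) \left(-17\right) - \frac{1}{15}\right)^{2}} = \sqrt{896 + \left(17 - \frac{1}{15}\right)^{2}} = \sqrt{896 + \left(\frac{254}{15}\right)^{2}} = \sqrt{896 + \frac{64516}{225}} = \sqrt{\frac{266116}{225}} = \frac{2 \sqrt{66529}}{15}$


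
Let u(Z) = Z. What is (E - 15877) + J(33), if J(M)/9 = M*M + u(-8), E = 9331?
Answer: 3183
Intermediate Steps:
J(M) = -72 + 9*M² (J(M) = 9*(M*M - 8) = 9*(M² - 8) = 9*(-8 + M²) = -72 + 9*M²)
(E - 15877) + J(33) = (9331 - 15877) + (-72 + 9*33²) = -6546 + (-72 + 9*1089) = -6546 + (-72 + 9801) = -6546 + 9729 = 3183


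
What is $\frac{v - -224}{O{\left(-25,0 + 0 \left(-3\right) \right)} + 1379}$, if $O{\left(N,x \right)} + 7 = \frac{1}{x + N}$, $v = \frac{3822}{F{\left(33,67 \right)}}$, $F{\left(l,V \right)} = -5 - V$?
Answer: $\frac{51275}{411588} \approx 0.12458$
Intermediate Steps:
$v = - \frac{637}{12}$ ($v = \frac{3822}{-5 - 67} = \frac{3822}{-72} = 3822 \left(- \frac{1}{72}\right) = - \frac{637}{12} \approx -53.083$)
$O{\left(N,x \right)} = -7 + \frac{1}{N + x}$ ($O{\left(N,x \right)} = -7 + \frac{1}{x + N} = -7 + \frac{1}{N + x}$)
$\frac{v - -224}{O{\left(-25,0 + 0 \left(-3\right) \right)} + 1379} = \frac{- \frac{637}{12} - -224}{\frac{1 - -175 - 7 \left(0 + 0 \left(-3\right)\right)}{-25 + \left(0 + 0 \left(-3\right)\right)} + 1379} = \frac{- \frac{637}{12} + \left(-311 + 535\right)}{\frac{1 + 175 - 7 \left(0 + 0\right)}{-25 + \left(0 + 0\right)} + 1379} = \frac{- \frac{637}{12} + 224}{\frac{1 + 175 - 0}{-25 + 0} + 1379} = \frac{2051}{12 \left(\frac{1 + 175 + 0}{-25} + 1379\right)} = \frac{2051}{12 \left(\left(- \frac{1}{25}\right) 176 + 1379\right)} = \frac{2051}{12 \left(- \frac{176}{25} + 1379\right)} = \frac{2051}{12 \cdot \frac{34299}{25}} = \frac{2051}{12} \cdot \frac{25}{34299} = \frac{51275}{411588}$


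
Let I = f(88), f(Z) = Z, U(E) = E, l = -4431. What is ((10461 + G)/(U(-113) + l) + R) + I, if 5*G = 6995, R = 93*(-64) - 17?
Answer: -6683781/1136 ≈ -5883.6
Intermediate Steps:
R = -5969 (R = -5952 - 17 = -5969)
G = 1399 (G = (1/5)*6995 = 1399)
I = 88
((10461 + G)/(U(-113) + l) + R) + I = ((10461 + 1399)/(-113 - 4431) - 5969) + 88 = (11860/(-4544) - 5969) + 88 = (11860*(-1/4544) - 5969) + 88 = (-2965/1136 - 5969) + 88 = -6783749/1136 + 88 = -6683781/1136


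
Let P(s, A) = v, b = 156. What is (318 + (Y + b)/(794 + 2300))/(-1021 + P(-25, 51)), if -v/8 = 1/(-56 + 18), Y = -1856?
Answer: -548872/1764945 ≈ -0.31099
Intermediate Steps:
v = 4/19 (v = -8/(-56 + 18) = -8/(-38) = -8*(-1/38) = 4/19 ≈ 0.21053)
P(s, A) = 4/19
(318 + (Y + b)/(794 + 2300))/(-1021 + P(-25, 51)) = (318 + (-1856 + 156)/(794 + 2300))/(-1021 + 4/19) = (318 - 1700/3094)/(-19395/19) = (318 - 1700*1/3094)*(-19/19395) = (318 - 50/91)*(-19/19395) = (28888/91)*(-19/19395) = -548872/1764945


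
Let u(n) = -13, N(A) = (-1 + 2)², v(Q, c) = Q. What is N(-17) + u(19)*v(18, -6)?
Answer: -233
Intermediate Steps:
N(A) = 1 (N(A) = 1² = 1)
N(-17) + u(19)*v(18, -6) = 1 - 13*18 = 1 - 234 = -233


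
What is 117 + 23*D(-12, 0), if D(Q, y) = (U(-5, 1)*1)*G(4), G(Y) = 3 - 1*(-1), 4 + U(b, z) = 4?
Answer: 117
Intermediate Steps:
U(b, z) = 0 (U(b, z) = -4 + 4 = 0)
G(Y) = 4 (G(Y) = 3 + 1 = 4)
D(Q, y) = 0 (D(Q, y) = (0*1)*4 = 0*4 = 0)
117 + 23*D(-12, 0) = 117 + 23*0 = 117 + 0 = 117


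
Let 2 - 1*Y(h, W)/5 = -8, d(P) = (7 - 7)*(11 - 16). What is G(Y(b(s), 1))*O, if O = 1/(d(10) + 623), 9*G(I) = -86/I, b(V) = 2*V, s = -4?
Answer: -43/140175 ≈ -0.00030676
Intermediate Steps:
d(P) = 0 (d(P) = 0*(-5) = 0)
Y(h, W) = 50 (Y(h, W) = 10 - 5*(-8) = 10 + 40 = 50)
G(I) = -86/(9*I) (G(I) = (-86/I)/9 = -86/(9*I))
O = 1/623 (O = 1/(0 + 623) = 1/623 ≈ 0.0016051)
G(Y(b(s), 1))*O = -86/9/50*(1/623) = -86/9*1/50*(1/623) = -43/225*1/623 = -43/140175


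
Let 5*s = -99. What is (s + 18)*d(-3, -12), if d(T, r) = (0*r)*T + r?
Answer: 108/5 ≈ 21.600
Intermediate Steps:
s = -99/5 (s = (⅕)*(-99) = -99/5 ≈ -19.800)
d(T, r) = r (d(T, r) = 0*T + r = 0 + r = r)
(s + 18)*d(-3, -12) = (-99/5 + 18)*(-12) = -9/5*(-12) = 108/5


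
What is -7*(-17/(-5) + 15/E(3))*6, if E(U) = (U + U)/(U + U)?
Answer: -3864/5 ≈ -772.80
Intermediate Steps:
E(U) = 1 (E(U) = (2*U)/((2*U)) = (2*U)*(1/(2*U)) = 1)
-7*(-17/(-5) + 15/E(3))*6 = -7*(-17/(-5) + 15/1)*6 = -7*(-17*(-1/5) + 15*1)*6 = -7*(17/5 + 15)*6 = -7*92/5*6 = -644/5*6 = -3864/5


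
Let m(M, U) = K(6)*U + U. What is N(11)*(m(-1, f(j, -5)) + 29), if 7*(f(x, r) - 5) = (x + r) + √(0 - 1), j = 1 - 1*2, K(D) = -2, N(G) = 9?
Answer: 1566/7 - 9*I/7 ≈ 223.71 - 1.2857*I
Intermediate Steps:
j = -1 (j = 1 - 2 = -1)
f(x, r) = 5 + I/7 + r/7 + x/7 (f(x, r) = 5 + ((x + r) + √(0 - 1))/7 = 5 + ((r + x) + √(-1))/7 = 5 + ((r + x) + I)/7 = 5 + (I + r + x)/7 = 5 + (I/7 + r/7 + x/7) = 5 + I/7 + r/7 + x/7)
m(M, U) = -U (m(M, U) = -2*U + U = -U)
N(11)*(m(-1, f(j, -5)) + 29) = 9*(-(5 + I/7 + (⅐)*(-5) + (⅐)*(-1)) + 29) = 9*(-(5 + I/7 - 5/7 - ⅐) + 29) = 9*(-(29/7 + I/7) + 29) = 9*((-29/7 - I/7) + 29) = 9*(174/7 - I/7) = 1566/7 - 9*I/7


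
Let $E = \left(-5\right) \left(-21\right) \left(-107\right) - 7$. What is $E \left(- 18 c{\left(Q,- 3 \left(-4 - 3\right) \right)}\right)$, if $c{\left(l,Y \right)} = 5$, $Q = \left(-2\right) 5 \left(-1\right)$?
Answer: $1011780$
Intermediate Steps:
$Q = 10$ ($Q = \left(-10\right) \left(-1\right) = 10$)
$E = -11242$ ($E = 105 \left(-107\right) - 7 = -11235 - 7 = -11242$)
$E \left(- 18 c{\left(Q,- 3 \left(-4 - 3\right) \right)}\right) = - 11242 \left(\left(-18\right) 5\right) = \left(-11242\right) \left(-90\right) = 1011780$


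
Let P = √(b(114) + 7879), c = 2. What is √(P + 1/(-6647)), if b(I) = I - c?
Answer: √(-23 + 152881*√7991)/391 ≈ 9.4547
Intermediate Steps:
b(I) = -2 + I (b(I) = I - 1*2 = I - 2 = -2 + I)
P = √7991 (P = √((-2 + 114) + 7879) = √(112 + 7879) = √7991 ≈ 89.392)
√(P + 1/(-6647)) = √(√7991 + 1/(-6647)) = √(√7991 - 1/6647) = √(-1/6647 + √7991)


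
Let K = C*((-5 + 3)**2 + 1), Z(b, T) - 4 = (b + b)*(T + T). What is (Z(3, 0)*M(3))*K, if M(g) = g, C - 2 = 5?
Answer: 420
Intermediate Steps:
Z(b, T) = 4 + 4*T*b (Z(b, T) = 4 + (b + b)*(T + T) = 4 + (2*b)*(2*T) = 4 + 4*T*b)
C = 7 (C = 2 + 5 = 7)
K = 35 (K = 7*((-5 + 3)**2 + 1) = 7*((-2)**2 + 1) = 7*(4 + 1) = 7*5 = 35)
(Z(3, 0)*M(3))*K = ((4 + 4*0*3)*3)*35 = ((4 + 0)*3)*35 = (4*3)*35 = 12*35 = 420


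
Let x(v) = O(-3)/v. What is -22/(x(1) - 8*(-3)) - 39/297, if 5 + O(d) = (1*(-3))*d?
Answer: -1271/1386 ≈ -0.91703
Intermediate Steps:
O(d) = -5 - 3*d (O(d) = -5 + (1*(-3))*d = -5 - 3*d)
x(v) = 4/v (x(v) = (-5 - 3*(-3))/v = (-5 + 9)/v = 4/v)
-22/(x(1) - 8*(-3)) - 39/297 = -22/(4/1 - 8*(-3)) - 39/297 = -22/(4*1 + 24) - 39*1/297 = -22/(4 + 24) - 13/99 = -22/28 - 13/99 = -22*1/28 - 13/99 = -11/14 - 13/99 = -1271/1386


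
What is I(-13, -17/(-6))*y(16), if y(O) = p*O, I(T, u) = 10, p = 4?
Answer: 640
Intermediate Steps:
y(O) = 4*O
I(-13, -17/(-6))*y(16) = 10*(4*16) = 10*64 = 640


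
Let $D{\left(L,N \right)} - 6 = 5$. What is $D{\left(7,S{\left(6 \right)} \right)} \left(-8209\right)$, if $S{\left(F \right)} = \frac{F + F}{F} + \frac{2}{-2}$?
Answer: $-90299$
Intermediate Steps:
$S{\left(F \right)} = 1$ ($S{\left(F \right)} = \frac{2 F}{F} + 2 \left(- \frac{1}{2}\right) = 2 - 1 = 1$)
$D{\left(L,N \right)} = 11$ ($D{\left(L,N \right)} = 6 + 5 = 11$)
$D{\left(7,S{\left(6 \right)} \right)} \left(-8209\right) = 11 \left(-8209\right) = -90299$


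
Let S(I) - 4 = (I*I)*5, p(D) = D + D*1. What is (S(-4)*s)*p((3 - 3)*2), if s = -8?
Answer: 0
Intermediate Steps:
p(D) = 2*D (p(D) = D + D = 2*D)
S(I) = 4 + 5*I**2 (S(I) = 4 + (I*I)*5 = 4 + I**2*5 = 4 + 5*I**2)
(S(-4)*s)*p((3 - 3)*2) = ((4 + 5*(-4)**2)*(-8))*(2*((3 - 3)*2)) = ((4 + 5*16)*(-8))*(2*(0*2)) = ((4 + 80)*(-8))*(2*0) = (84*(-8))*0 = -672*0 = 0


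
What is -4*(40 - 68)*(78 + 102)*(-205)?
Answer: -4132800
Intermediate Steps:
-4*(40 - 68)*(78 + 102)*(-205) = -(-112)*180*(-205) = -4*(-5040)*(-205) = 20160*(-205) = -4132800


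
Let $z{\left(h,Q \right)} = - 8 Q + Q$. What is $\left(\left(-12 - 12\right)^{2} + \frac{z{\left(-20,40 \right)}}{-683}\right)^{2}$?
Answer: $\frac{154990241344}{466489} \approx 3.3225 \cdot 10^{5}$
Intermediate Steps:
$z{\left(h,Q \right)} = - 7 Q$
$\left(\left(-12 - 12\right)^{2} + \frac{z{\left(-20,40 \right)}}{-683}\right)^{2} = \left(\left(-12 - 12\right)^{2} + \frac{\left(-7\right) 40}{-683}\right)^{2} = \left(\left(-24\right)^{2} - - \frac{280}{683}\right)^{2} = \left(576 + \frac{280}{683}\right)^{2} = \left(\frac{393688}{683}\right)^{2} = \frac{154990241344}{466489}$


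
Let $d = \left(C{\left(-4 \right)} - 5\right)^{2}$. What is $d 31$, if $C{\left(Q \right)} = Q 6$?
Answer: $26071$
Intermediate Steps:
$C{\left(Q \right)} = 6 Q$
$d = 841$ ($d = \left(6 \left(-4\right) - 5\right)^{2} = \left(-24 - 5\right)^{2} = \left(-29\right)^{2} = 841$)
$d 31 = 841 \cdot 31 = 26071$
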